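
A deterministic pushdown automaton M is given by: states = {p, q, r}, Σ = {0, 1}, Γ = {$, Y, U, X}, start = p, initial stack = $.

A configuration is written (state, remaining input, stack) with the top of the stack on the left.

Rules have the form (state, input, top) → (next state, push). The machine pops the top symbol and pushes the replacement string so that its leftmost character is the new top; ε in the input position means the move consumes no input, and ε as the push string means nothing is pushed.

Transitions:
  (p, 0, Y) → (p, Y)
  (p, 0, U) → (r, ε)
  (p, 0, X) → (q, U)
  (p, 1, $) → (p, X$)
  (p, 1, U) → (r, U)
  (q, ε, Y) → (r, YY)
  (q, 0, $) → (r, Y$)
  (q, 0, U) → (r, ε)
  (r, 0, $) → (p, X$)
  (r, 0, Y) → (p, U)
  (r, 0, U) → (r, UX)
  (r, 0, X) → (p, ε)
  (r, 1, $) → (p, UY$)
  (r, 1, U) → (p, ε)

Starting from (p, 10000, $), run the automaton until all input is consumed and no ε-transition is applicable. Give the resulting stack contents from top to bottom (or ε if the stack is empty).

U$

(p, 10000, $)
  read 1, top $: go to p, push X$ → (p, 0000, X$)
  read 0, top X: go to q, push U → (q, 000, U$)
  read 0, top U: go to r, push ε → (r, 00, $)
  read 0, top $: go to p, push X$ → (p, 0, X$)
  read 0, top X: go to q, push U → (q, ε, U$)
All input consumed in state q with stack U$.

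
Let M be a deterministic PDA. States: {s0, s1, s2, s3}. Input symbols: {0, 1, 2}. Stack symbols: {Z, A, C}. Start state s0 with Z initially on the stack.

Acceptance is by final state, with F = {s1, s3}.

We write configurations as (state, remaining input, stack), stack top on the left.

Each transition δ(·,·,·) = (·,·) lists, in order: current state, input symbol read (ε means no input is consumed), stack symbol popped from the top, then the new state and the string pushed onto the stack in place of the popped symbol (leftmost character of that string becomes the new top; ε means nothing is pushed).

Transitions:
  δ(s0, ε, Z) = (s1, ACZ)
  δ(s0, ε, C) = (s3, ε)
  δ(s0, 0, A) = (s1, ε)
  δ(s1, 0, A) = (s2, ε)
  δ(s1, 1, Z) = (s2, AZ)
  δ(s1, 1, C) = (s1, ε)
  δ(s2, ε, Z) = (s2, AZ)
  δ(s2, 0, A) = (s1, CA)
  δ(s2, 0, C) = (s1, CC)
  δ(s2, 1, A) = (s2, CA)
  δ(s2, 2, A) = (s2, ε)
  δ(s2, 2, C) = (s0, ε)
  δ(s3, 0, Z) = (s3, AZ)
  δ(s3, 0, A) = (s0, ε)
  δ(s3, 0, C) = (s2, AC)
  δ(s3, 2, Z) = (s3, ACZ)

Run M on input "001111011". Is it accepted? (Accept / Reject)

(s0, 001111011, Z)
  ε-move, top Z: go to s1, push ACZ → (s1, 001111011, ACZ)
  read 0, top A: go to s2, push ε → (s2, 01111011, CZ)
  read 0, top C: go to s1, push CC → (s1, 1111011, CCZ)
  read 1, top C: go to s1, push ε → (s1, 111011, CZ)
  read 1, top C: go to s1, push ε → (s1, 11011, Z)
  read 1, top Z: go to s2, push AZ → (s2, 1011, AZ)
  read 1, top A: go to s2, push CA → (s2, 011, CAZ)
  read 0, top C: go to s1, push CC → (s1, 11, CCAZ)
  read 1, top C: go to s1, push ε → (s1, 1, CAZ)
  read 1, top C: go to s1, push ε → (s1, ε, AZ)
All input consumed; state s1 ∈ F.

Accept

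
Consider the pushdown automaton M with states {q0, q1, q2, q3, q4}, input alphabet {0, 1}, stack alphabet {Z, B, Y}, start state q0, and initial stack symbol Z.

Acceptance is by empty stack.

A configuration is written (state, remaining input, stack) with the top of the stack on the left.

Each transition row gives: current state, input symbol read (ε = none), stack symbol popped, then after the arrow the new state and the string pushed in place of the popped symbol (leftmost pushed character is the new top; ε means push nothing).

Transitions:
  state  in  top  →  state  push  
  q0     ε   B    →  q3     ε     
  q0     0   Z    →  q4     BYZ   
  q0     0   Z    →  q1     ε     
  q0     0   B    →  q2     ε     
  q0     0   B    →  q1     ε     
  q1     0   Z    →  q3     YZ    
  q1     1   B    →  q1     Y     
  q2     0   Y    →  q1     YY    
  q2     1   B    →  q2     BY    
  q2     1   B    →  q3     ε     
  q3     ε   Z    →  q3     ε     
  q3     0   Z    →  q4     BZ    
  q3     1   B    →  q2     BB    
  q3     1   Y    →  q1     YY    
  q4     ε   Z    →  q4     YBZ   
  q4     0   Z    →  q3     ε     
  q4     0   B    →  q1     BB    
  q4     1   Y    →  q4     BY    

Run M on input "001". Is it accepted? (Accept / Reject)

No computation consumes all input and empties the stack.

Reject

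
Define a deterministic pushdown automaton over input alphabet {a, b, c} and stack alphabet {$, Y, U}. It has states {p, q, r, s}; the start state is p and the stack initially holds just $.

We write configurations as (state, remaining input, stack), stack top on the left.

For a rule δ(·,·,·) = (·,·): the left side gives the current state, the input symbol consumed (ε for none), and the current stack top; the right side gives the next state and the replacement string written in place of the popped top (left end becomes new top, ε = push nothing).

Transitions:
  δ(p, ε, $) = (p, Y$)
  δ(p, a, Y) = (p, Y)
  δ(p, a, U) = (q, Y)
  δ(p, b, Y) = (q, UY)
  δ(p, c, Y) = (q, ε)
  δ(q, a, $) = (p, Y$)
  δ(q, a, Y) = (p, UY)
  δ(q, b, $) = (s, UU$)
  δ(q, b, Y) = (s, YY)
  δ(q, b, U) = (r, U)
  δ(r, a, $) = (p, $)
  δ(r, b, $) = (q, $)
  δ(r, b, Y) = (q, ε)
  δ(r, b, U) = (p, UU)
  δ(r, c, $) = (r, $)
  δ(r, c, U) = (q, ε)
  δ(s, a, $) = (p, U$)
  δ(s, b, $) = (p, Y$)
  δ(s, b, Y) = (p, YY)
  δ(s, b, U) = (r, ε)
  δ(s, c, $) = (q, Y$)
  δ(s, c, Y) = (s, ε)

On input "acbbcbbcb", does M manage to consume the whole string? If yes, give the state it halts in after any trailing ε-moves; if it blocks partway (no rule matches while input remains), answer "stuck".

(p, acbbcbbcb, $)
  ε-move, top $: go to p, push Y$ → (p, acbbcbbcb, Y$)
  read a, top Y: go to p, push Y → (p, cbbcbbcb, Y$)
  read c, top Y: go to q, push ε → (q, bbcbbcb, $)
  read b, top $: go to s, push UU$ → (s, bcbbcb, UU$)
  read b, top U: go to r, push ε → (r, cbbcb, U$)
  read c, top U: go to q, push ε → (q, bbcb, $)
  read b, top $: go to s, push UU$ → (s, bcb, UU$)
  read b, top U: go to r, push ε → (r, cb, U$)
  read c, top U: go to q, push ε → (q, b, $)
  read b, top $: go to s, push UU$ → (s, ε, UU$)
All input consumed; M is in state s.

s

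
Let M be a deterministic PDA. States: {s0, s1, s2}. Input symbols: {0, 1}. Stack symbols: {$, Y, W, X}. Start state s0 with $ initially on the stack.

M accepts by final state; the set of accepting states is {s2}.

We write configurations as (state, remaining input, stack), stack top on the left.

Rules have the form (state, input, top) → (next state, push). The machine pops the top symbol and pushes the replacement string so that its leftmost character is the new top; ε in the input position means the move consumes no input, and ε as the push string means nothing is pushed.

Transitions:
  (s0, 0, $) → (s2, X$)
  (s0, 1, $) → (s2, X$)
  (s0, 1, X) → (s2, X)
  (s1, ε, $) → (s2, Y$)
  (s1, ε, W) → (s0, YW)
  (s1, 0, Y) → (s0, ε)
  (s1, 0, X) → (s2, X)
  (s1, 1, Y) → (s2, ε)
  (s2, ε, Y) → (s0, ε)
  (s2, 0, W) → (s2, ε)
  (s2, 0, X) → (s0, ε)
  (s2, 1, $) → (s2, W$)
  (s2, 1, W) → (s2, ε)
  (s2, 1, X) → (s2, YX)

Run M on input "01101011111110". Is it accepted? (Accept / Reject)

(s0, 01101011111110, $)
  read 0, top $: go to s2, push X$ → (s2, 1101011111110, X$)
  read 1, top X: go to s2, push YX → (s2, 101011111110, YX$)
  ε-move, top Y: go to s0, push ε → (s0, 101011111110, X$)
  read 1, top X: go to s2, push X → (s2, 01011111110, X$)
  read 0, top X: go to s0, push ε → (s0, 1011111110, $)
  read 1, top $: go to s2, push X$ → (s2, 011111110, X$)
  read 0, top X: go to s0, push ε → (s0, 11111110, $)
  read 1, top $: go to s2, push X$ → (s2, 1111110, X$)
  read 1, top X: go to s2, push YX → (s2, 111110, YX$)
  ε-move, top Y: go to s0, push ε → (s0, 111110, X$)
  read 1, top X: go to s2, push X → (s2, 11110, X$)
  read 1, top X: go to s2, push YX → (s2, 1110, YX$)
  ε-move, top Y: go to s0, push ε → (s0, 1110, X$)
  read 1, top X: go to s2, push X → (s2, 110, X$)
  read 1, top X: go to s2, push YX → (s2, 10, YX$)
  ε-move, top Y: go to s0, push ε → (s0, 10, X$)
  read 1, top X: go to s2, push X → (s2, 0, X$)
  read 0, top X: go to s0, push ε → (s0, ε, $)
All input consumed; state s0 ∉ F and no further ε-move applies.

Reject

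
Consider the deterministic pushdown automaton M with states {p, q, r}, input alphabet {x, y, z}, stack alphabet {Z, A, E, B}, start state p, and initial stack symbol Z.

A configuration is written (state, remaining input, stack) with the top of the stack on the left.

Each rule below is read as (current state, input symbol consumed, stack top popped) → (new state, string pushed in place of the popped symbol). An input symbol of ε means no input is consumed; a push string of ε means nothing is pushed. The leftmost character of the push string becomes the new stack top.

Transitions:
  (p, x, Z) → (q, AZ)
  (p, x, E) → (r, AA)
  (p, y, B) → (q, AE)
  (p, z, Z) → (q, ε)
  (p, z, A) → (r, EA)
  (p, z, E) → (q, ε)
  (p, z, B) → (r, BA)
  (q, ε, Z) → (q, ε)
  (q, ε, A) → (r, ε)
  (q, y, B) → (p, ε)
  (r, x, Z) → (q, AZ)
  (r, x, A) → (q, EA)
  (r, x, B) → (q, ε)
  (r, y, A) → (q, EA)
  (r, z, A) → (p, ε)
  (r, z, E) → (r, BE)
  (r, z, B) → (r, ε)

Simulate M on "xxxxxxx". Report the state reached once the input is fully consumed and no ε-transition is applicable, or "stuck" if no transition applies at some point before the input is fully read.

r

(p, xxxxxxx, Z)
  read x, top Z: go to q, push AZ → (q, xxxxxx, AZ)
  ε-move, top A: go to r, push ε → (r, xxxxxx, Z)
  read x, top Z: go to q, push AZ → (q, xxxxx, AZ)
  ε-move, top A: go to r, push ε → (r, xxxxx, Z)
  read x, top Z: go to q, push AZ → (q, xxxx, AZ)
  ε-move, top A: go to r, push ε → (r, xxxx, Z)
  read x, top Z: go to q, push AZ → (q, xxx, AZ)
  ε-move, top A: go to r, push ε → (r, xxx, Z)
  read x, top Z: go to q, push AZ → (q, xx, AZ)
  ε-move, top A: go to r, push ε → (r, xx, Z)
  read x, top Z: go to q, push AZ → (q, x, AZ)
  ε-move, top A: go to r, push ε → (r, x, Z)
  read x, top Z: go to q, push AZ → (q, ε, AZ)
  ε-move, top A: go to r, push ε → (r, ε, Z)
All input consumed; M is in state r.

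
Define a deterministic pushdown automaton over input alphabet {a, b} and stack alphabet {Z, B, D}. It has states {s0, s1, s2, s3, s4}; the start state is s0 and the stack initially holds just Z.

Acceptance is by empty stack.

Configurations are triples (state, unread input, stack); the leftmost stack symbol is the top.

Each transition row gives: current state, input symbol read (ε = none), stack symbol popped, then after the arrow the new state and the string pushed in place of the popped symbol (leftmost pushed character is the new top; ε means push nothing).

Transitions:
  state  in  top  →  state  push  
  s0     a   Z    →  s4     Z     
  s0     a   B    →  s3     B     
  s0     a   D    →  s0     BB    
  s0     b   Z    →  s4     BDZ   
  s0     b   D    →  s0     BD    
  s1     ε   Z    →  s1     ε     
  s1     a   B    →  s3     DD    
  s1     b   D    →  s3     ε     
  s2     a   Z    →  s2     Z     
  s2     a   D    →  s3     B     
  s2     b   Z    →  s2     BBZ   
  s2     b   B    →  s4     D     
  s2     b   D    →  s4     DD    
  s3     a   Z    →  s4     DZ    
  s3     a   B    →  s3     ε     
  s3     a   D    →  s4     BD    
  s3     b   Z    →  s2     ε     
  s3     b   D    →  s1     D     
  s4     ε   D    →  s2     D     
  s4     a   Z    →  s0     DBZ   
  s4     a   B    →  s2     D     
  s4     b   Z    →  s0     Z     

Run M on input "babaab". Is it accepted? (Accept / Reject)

(s0, babaab, Z) ⊢ (s4, abaab, BDZ) ⊢ (s2, baab, DDZ) ⊢ (s4, aab, DDDZ) ⊢ (s2, aab, DDDZ) ⊢ (s3, ab, BDDZ) ⊢ (s3, b, DDZ) ⊢ (s1, ε, DDZ)
All input consumed; stack is DDZ, not empty, and no further ε-move applies.

Reject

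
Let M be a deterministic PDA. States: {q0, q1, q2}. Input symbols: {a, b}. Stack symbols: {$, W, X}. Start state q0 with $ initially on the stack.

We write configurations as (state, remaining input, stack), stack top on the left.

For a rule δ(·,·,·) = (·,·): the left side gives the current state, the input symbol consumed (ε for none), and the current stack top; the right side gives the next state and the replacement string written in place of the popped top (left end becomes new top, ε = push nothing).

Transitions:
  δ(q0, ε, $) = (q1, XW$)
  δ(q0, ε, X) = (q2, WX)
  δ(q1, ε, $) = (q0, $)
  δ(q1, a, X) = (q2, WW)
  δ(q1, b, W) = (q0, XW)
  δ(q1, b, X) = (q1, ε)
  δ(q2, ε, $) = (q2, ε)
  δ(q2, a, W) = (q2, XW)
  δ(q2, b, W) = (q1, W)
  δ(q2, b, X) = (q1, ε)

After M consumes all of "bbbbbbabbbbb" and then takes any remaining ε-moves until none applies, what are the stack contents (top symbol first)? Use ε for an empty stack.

WXWXWXWXWXW$

(q0, bbbbbbabbbbb, $) ⊢ (q1, bbbbbbabbbbb, XW$) ⊢ (q1, bbbbbabbbbb, W$) ⊢ (q0, bbbbabbbbb, XW$) ⊢ (q2, bbbbabbbbb, WXW$) ⊢ (q1, bbbabbbbb, WXW$) ⊢ (q0, bbabbbbb, XWXW$) ⊢ (q2, bbabbbbb, WXWXW$) ⊢ (q1, babbbbb, WXWXW$) ⊢ (q0, abbbbb, XWXWXW$) ⊢ (q2, abbbbb, WXWXWXW$) ⊢ (q2, bbbbb, XWXWXWXW$) ⊢ (q1, bbbb, WXWXWXW$) ⊢ (q0, bbb, XWXWXWXW$) ⊢ (q2, bbb, WXWXWXWXW$) ⊢ (q1, bb, WXWXWXWXW$) ⊢ (q0, b, XWXWXWXWXW$) ⊢ (q2, b, WXWXWXWXWXW$) ⊢ (q1, ε, WXWXWXWXWXW$)
All input consumed in state q1 with stack WXWXWXWXWXW$.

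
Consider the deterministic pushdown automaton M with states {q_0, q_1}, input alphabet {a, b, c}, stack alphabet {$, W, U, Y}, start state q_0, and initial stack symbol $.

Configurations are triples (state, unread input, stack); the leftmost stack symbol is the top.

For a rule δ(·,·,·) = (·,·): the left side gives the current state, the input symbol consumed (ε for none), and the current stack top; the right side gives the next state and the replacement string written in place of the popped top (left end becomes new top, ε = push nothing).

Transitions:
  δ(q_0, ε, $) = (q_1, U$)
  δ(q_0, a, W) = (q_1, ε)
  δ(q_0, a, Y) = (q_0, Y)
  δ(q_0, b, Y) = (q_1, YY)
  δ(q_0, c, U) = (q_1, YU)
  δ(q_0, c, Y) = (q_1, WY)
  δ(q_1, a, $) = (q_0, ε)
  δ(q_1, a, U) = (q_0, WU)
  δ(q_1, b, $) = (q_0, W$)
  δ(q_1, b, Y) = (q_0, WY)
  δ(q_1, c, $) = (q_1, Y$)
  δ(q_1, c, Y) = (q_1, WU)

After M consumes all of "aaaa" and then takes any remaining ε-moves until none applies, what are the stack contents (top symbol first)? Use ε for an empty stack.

(q_0, aaaa, $)
  ε-move, top $: go to q_1, push U$ → (q_1, aaaa, U$)
  read a, top U: go to q_0, push WU → (q_0, aaa, WU$)
  read a, top W: go to q_1, push ε → (q_1, aa, U$)
  read a, top U: go to q_0, push WU → (q_0, a, WU$)
  read a, top W: go to q_1, push ε → (q_1, ε, U$)
All input consumed in state q_1 with stack U$.

U$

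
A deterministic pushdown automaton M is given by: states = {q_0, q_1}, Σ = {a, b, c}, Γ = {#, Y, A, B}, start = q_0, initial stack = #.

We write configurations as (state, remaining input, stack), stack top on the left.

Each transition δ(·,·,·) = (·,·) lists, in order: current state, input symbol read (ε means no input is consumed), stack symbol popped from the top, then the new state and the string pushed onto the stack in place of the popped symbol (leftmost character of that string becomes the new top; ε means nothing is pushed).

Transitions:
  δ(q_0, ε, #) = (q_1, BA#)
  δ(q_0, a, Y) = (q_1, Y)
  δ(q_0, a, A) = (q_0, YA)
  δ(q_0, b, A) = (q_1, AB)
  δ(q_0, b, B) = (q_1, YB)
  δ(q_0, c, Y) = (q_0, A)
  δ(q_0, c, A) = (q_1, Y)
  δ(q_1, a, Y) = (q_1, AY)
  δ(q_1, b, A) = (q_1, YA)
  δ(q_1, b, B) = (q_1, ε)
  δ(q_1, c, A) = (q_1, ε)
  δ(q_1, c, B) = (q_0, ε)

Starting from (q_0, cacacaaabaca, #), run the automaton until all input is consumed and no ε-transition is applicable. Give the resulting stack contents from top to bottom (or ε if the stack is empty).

AYAYAAA#

(q_0, cacacaaabaca, #)
  ε-move, top #: go to q_1, push BA# → (q_1, cacacaaabaca, BA#)
  read c, top B: go to q_0, push ε → (q_0, acacaaabaca, A#)
  read a, top A: go to q_0, push YA → (q_0, cacaaabaca, YA#)
  read c, top Y: go to q_0, push A → (q_0, acaaabaca, AA#)
  read a, top A: go to q_0, push YA → (q_0, caaabaca, YAA#)
  read c, top Y: go to q_0, push A → (q_0, aaabaca, AAA#)
  read a, top A: go to q_0, push YA → (q_0, aabaca, YAAA#)
  read a, top Y: go to q_1, push Y → (q_1, abaca, YAAA#)
  read a, top Y: go to q_1, push AY → (q_1, baca, AYAAA#)
  read b, top A: go to q_1, push YA → (q_1, aca, YAYAAA#)
  read a, top Y: go to q_1, push AY → (q_1, ca, AYAYAAA#)
  read c, top A: go to q_1, push ε → (q_1, a, YAYAAA#)
  read a, top Y: go to q_1, push AY → (q_1, ε, AYAYAAA#)
All input consumed in state q_1 with stack AYAYAAA#.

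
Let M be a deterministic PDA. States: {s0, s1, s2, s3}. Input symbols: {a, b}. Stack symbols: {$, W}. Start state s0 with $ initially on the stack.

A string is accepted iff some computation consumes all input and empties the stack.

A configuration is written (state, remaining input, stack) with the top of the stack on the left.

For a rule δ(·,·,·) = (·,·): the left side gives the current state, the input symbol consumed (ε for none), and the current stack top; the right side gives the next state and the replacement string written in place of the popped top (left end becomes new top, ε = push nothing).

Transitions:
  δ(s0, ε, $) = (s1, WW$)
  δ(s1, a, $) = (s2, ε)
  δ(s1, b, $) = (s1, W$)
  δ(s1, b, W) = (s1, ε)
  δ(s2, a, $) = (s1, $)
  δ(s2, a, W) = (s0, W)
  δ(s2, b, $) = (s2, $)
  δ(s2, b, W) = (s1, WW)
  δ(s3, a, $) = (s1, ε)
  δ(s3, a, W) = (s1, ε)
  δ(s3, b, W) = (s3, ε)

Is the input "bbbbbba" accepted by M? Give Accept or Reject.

(s0, bbbbbba, $)
  ε-move, top $: go to s1, push WW$ → (s1, bbbbbba, WW$)
  read b, top W: go to s1, push ε → (s1, bbbbba, W$)
  read b, top W: go to s1, push ε → (s1, bbbba, $)
  read b, top $: go to s1, push W$ → (s1, bbba, W$)
  read b, top W: go to s1, push ε → (s1, bba, $)
  read b, top $: go to s1, push W$ → (s1, ba, W$)
  read b, top W: go to s1, push ε → (s1, a, $)
  read a, top $: go to s2, push ε → (s2, ε, ε)
All input consumed and the stack is empty.

Accept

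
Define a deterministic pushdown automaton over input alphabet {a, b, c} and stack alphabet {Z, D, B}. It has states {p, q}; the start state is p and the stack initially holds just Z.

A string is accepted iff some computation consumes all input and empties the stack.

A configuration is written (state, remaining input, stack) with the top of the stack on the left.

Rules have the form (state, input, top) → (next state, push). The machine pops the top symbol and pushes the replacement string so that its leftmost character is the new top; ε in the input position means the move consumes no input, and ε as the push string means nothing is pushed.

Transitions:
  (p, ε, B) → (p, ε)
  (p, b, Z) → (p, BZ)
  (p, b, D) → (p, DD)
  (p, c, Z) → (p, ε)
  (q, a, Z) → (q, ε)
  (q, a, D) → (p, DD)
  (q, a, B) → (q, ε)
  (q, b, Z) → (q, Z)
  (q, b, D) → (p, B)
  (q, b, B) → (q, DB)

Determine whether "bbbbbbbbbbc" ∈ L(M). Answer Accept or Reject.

Accept

(p, bbbbbbbbbbc, Z)
  read b, top Z: go to p, push BZ → (p, bbbbbbbbbc, BZ)
  ε-move, top B: go to p, push ε → (p, bbbbbbbbbc, Z)
  read b, top Z: go to p, push BZ → (p, bbbbbbbbc, BZ)
  ε-move, top B: go to p, push ε → (p, bbbbbbbbc, Z)
  read b, top Z: go to p, push BZ → (p, bbbbbbbc, BZ)
  ε-move, top B: go to p, push ε → (p, bbbbbbbc, Z)
  read b, top Z: go to p, push BZ → (p, bbbbbbc, BZ)
  ε-move, top B: go to p, push ε → (p, bbbbbbc, Z)
  read b, top Z: go to p, push BZ → (p, bbbbbc, BZ)
  ε-move, top B: go to p, push ε → (p, bbbbbc, Z)
  read b, top Z: go to p, push BZ → (p, bbbbc, BZ)
  ε-move, top B: go to p, push ε → (p, bbbbc, Z)
  read b, top Z: go to p, push BZ → (p, bbbc, BZ)
  ε-move, top B: go to p, push ε → (p, bbbc, Z)
  read b, top Z: go to p, push BZ → (p, bbc, BZ)
  ε-move, top B: go to p, push ε → (p, bbc, Z)
  read b, top Z: go to p, push BZ → (p, bc, BZ)
  ε-move, top B: go to p, push ε → (p, bc, Z)
  read b, top Z: go to p, push BZ → (p, c, BZ)
  ε-move, top B: go to p, push ε → (p, c, Z)
  read c, top Z: go to p, push ε → (p, ε, ε)
All input consumed and the stack is empty.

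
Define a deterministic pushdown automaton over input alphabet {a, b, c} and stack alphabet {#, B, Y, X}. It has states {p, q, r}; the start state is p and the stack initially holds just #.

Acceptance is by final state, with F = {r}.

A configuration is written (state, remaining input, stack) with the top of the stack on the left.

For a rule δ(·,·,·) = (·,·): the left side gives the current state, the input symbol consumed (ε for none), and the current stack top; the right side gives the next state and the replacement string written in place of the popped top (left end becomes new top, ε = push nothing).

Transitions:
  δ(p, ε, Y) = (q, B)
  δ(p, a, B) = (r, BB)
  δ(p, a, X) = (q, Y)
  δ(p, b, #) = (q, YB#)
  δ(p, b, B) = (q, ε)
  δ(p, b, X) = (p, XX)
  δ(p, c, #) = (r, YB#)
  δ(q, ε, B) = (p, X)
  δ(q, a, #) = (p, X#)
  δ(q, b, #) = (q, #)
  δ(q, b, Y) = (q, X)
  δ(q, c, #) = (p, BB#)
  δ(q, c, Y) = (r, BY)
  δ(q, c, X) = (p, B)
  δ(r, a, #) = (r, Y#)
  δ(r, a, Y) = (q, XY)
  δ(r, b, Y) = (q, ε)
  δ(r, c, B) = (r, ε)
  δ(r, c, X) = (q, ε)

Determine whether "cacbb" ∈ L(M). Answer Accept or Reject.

Reject

(p, cacbb, #)
  read c, top #: go to r, push YB# → (r, acbb, YB#)
  read a, top Y: go to q, push XY → (q, cbb, XYB#)
  read c, top X: go to p, push B → (p, bb, BYB#)
  read b, top B: go to q, push ε → (q, b, YB#)
  read b, top Y: go to q, push X → (q, ε, XB#)
All input consumed; state q ∉ F and no further ε-move applies.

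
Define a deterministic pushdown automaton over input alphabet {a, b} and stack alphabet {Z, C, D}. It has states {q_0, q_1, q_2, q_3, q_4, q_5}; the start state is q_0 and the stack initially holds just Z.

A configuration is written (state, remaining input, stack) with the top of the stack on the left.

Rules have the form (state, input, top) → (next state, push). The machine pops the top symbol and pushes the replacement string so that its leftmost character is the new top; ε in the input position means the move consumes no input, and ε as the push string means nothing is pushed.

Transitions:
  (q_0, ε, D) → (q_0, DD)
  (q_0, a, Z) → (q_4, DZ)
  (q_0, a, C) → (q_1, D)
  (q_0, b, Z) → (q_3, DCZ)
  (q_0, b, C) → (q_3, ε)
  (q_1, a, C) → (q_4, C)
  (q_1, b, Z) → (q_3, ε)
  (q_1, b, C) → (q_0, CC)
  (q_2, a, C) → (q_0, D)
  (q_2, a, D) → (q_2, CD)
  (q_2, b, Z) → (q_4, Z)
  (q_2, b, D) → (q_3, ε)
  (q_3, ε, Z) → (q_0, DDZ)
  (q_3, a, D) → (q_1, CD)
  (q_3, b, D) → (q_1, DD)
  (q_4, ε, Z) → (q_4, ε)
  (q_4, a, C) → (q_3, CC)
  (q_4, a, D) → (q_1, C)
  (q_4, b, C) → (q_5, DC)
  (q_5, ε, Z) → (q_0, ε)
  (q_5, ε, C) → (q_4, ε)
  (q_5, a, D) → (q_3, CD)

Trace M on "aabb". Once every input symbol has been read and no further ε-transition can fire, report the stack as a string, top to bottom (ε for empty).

(q_0, aabb, Z) ⊢ (q_4, abb, DZ) ⊢ (q_1, bb, CZ) ⊢ (q_0, b, CCZ) ⊢ (q_3, ε, CZ)
All input consumed in state q_3 with stack CZ.

CZ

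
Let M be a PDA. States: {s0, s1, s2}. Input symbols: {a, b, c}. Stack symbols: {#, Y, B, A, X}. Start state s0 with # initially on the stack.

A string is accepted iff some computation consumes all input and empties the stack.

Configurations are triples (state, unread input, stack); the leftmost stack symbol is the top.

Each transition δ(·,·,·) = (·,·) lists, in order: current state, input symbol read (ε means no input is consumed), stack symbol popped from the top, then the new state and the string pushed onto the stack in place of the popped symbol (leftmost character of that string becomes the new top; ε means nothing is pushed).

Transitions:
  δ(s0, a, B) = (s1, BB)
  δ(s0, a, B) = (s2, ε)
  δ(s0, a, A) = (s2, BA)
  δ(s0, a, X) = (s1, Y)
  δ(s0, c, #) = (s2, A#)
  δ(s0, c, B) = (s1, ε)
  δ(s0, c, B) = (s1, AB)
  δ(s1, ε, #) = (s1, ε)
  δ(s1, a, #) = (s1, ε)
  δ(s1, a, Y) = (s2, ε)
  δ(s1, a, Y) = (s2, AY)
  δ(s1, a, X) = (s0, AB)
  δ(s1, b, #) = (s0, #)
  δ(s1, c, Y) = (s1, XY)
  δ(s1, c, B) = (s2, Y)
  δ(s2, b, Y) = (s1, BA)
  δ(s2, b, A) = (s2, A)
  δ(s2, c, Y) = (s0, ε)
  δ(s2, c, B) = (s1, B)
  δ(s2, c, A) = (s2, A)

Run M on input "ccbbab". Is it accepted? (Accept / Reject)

No computation consumes all input and empties the stack.

Reject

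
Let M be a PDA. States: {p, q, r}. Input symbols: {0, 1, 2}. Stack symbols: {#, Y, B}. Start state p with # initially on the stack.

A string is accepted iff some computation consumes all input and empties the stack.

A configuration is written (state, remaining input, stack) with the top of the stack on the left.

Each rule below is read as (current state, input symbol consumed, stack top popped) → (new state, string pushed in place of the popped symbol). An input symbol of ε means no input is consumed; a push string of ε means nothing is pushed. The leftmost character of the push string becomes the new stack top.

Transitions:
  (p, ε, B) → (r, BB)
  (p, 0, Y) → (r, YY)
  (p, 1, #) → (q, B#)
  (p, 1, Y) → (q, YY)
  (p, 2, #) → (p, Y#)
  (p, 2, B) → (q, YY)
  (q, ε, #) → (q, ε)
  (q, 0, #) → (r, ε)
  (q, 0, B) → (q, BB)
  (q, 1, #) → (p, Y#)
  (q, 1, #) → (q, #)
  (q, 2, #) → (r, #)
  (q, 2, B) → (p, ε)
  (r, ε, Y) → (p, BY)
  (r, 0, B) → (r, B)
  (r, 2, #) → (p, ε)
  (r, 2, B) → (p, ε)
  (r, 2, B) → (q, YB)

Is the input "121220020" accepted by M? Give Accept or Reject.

Reject

No computation consumes all input and empties the stack.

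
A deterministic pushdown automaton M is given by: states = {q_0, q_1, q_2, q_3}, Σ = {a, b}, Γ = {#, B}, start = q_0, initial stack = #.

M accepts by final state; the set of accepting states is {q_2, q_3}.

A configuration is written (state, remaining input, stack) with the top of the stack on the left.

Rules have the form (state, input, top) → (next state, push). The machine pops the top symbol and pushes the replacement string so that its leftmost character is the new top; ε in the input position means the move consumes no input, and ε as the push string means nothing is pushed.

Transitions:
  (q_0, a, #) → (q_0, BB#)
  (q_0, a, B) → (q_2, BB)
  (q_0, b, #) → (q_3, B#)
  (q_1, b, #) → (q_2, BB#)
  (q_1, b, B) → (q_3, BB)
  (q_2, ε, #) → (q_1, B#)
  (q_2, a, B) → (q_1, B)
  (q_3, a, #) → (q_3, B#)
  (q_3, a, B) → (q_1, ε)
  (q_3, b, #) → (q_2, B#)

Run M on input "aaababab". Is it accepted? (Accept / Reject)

Accept

(q_0, aaababab, #)
  read a, top #: go to q_0, push BB# → (q_0, aababab, BB#)
  read a, top B: go to q_2, push BB → (q_2, ababab, BBB#)
  read a, top B: go to q_1, push B → (q_1, babab, BBB#)
  read b, top B: go to q_3, push BB → (q_3, abab, BBBB#)
  read a, top B: go to q_1, push ε → (q_1, bab, BBB#)
  read b, top B: go to q_3, push BB → (q_3, ab, BBBB#)
  read a, top B: go to q_1, push ε → (q_1, b, BBB#)
  read b, top B: go to q_3, push BB → (q_3, ε, BBBB#)
All input consumed; state q_3 ∈ F.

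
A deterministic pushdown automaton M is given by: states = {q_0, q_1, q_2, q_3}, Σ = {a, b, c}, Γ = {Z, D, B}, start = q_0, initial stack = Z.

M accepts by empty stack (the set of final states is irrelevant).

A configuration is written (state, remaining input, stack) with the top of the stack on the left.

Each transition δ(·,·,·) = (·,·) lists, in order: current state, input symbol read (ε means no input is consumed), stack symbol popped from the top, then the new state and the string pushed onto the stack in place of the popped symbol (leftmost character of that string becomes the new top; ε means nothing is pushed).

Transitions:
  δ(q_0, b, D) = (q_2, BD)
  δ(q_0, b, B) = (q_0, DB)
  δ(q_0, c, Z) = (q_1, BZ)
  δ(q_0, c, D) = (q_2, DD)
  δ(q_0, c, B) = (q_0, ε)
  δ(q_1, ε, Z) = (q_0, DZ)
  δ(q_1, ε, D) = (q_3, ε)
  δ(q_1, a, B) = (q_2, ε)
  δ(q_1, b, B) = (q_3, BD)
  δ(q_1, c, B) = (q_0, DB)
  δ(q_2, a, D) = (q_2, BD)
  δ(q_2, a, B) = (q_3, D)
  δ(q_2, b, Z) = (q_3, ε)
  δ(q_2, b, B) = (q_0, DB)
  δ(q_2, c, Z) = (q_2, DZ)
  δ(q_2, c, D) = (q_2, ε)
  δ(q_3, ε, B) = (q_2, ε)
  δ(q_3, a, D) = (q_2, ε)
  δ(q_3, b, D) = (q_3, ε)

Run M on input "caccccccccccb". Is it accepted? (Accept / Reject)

(q_0, caccccccccccb, Z)
  read c, top Z: go to q_1, push BZ → (q_1, accccccccccb, BZ)
  read a, top B: go to q_2, push ε → (q_2, ccccccccccb, Z)
  read c, top Z: go to q_2, push DZ → (q_2, cccccccccb, DZ)
  read c, top D: go to q_2, push ε → (q_2, ccccccccb, Z)
  read c, top Z: go to q_2, push DZ → (q_2, cccccccb, DZ)
  read c, top D: go to q_2, push ε → (q_2, ccccccb, Z)
  read c, top Z: go to q_2, push DZ → (q_2, cccccb, DZ)
  read c, top D: go to q_2, push ε → (q_2, ccccb, Z)
  read c, top Z: go to q_2, push DZ → (q_2, cccb, DZ)
  read c, top D: go to q_2, push ε → (q_2, ccb, Z)
  read c, top Z: go to q_2, push DZ → (q_2, cb, DZ)
  read c, top D: go to q_2, push ε → (q_2, b, Z)
  read b, top Z: go to q_3, push ε → (q_3, ε, ε)
All input consumed and the stack is empty.

Accept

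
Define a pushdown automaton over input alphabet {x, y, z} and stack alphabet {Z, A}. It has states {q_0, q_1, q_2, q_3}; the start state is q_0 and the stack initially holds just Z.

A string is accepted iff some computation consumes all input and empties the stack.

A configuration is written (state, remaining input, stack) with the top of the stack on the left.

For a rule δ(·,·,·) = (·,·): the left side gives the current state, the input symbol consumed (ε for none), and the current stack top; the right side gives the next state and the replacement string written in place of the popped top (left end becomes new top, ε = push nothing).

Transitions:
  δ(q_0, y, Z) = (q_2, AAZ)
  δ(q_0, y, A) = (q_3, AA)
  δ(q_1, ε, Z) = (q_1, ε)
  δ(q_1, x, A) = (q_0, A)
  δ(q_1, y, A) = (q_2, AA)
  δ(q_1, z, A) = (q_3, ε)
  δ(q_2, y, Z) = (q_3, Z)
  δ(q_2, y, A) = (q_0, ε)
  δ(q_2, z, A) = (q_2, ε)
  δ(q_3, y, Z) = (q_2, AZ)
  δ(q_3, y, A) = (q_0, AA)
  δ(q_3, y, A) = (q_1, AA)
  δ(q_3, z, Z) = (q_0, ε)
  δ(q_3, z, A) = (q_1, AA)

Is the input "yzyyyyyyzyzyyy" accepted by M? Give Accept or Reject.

Reject

No computation consumes all input and empties the stack.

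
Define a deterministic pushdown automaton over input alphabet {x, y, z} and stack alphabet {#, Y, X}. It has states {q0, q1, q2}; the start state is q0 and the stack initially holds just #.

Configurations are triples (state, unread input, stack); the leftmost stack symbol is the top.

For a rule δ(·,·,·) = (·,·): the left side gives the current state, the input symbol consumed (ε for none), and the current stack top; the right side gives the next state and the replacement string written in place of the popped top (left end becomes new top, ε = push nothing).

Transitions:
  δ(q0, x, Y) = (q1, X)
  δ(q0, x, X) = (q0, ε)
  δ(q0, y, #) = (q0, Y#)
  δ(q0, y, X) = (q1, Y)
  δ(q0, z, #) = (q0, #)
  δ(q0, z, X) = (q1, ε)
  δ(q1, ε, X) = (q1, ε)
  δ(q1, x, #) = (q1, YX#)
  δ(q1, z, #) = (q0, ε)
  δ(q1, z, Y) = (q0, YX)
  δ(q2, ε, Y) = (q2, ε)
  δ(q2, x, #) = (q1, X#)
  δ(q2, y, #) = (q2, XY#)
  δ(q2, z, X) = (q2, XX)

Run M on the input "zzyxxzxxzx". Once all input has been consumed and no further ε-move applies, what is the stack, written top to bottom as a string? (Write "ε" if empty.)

(q0, zzyxxzxxzx, #)
  read z, top #: go to q0, push # → (q0, zyxxzxxzx, #)
  read z, top #: go to q0, push # → (q0, yxxzxxzx, #)
  read y, top #: go to q0, push Y# → (q0, xxzxxzx, Y#)
  read x, top Y: go to q1, push X → (q1, xzxxzx, X#)
  ε-move, top X: go to q1, push ε → (q1, xzxxzx, #)
  read x, top #: go to q1, push YX# → (q1, zxxzx, YX#)
  read z, top Y: go to q0, push YX → (q0, xxzx, YXX#)
  read x, top Y: go to q1, push X → (q1, xzx, XXX#)
  ε-move, top X: go to q1, push ε → (q1, xzx, XX#)
  ε-move, top X: go to q1, push ε → (q1, xzx, X#)
  ε-move, top X: go to q1, push ε → (q1, xzx, #)
  read x, top #: go to q1, push YX# → (q1, zx, YX#)
  read z, top Y: go to q0, push YX → (q0, x, YXX#)
  read x, top Y: go to q1, push X → (q1, ε, XXX#)
  ε-move, top X: go to q1, push ε → (q1, ε, XX#)
  ε-move, top X: go to q1, push ε → (q1, ε, X#)
  ε-move, top X: go to q1, push ε → (q1, ε, #)
All input consumed in state q1 with stack #.

#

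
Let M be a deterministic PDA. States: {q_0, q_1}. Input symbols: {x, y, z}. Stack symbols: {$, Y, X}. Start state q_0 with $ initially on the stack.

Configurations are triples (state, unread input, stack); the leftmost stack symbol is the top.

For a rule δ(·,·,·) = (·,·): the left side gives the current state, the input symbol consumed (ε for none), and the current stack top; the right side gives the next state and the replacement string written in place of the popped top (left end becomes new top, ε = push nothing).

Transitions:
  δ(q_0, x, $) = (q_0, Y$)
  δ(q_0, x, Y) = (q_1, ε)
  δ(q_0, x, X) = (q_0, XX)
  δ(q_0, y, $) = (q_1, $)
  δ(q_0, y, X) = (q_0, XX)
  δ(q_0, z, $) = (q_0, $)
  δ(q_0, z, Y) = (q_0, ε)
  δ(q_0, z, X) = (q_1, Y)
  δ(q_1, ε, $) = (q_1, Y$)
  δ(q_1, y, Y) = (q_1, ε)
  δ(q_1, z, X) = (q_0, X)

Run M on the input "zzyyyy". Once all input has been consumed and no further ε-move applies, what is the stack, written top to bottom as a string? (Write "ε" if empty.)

Y$

(q_0, zzyyyy, $) ⊢ (q_0, zyyyy, $) ⊢ (q_0, yyyy, $) ⊢ (q_1, yyy, $) ⊢ (q_1, yyy, Y$) ⊢ (q_1, yy, $) ⊢ (q_1, yy, Y$) ⊢ (q_1, y, $) ⊢ (q_1, y, Y$) ⊢ (q_1, ε, $) ⊢ (q_1, ε, Y$)
All input consumed in state q_1 with stack Y$.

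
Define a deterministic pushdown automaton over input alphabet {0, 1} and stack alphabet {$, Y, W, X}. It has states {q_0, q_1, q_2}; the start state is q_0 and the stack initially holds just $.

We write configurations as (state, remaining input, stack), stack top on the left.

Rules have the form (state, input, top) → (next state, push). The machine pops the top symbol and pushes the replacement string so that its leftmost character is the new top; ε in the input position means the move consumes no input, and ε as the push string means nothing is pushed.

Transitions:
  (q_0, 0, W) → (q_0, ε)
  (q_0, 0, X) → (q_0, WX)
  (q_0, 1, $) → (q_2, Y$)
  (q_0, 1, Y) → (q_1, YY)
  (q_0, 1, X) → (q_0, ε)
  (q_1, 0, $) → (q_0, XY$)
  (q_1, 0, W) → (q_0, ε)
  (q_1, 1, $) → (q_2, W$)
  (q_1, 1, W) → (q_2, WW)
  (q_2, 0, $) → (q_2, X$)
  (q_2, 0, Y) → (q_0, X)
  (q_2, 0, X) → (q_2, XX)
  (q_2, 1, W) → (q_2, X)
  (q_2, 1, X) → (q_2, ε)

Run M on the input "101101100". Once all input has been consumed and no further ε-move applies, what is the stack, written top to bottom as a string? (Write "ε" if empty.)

WX$

(q_0, 101101100, $)
  read 1, top $: go to q_2, push Y$ → (q_2, 01101100, Y$)
  read 0, top Y: go to q_0, push X → (q_0, 1101100, X$)
  read 1, top X: go to q_0, push ε → (q_0, 101100, $)
  read 1, top $: go to q_2, push Y$ → (q_2, 01100, Y$)
  read 0, top Y: go to q_0, push X → (q_0, 1100, X$)
  read 1, top X: go to q_0, push ε → (q_0, 100, $)
  read 1, top $: go to q_2, push Y$ → (q_2, 00, Y$)
  read 0, top Y: go to q_0, push X → (q_0, 0, X$)
  read 0, top X: go to q_0, push WX → (q_0, ε, WX$)
All input consumed in state q_0 with stack WX$.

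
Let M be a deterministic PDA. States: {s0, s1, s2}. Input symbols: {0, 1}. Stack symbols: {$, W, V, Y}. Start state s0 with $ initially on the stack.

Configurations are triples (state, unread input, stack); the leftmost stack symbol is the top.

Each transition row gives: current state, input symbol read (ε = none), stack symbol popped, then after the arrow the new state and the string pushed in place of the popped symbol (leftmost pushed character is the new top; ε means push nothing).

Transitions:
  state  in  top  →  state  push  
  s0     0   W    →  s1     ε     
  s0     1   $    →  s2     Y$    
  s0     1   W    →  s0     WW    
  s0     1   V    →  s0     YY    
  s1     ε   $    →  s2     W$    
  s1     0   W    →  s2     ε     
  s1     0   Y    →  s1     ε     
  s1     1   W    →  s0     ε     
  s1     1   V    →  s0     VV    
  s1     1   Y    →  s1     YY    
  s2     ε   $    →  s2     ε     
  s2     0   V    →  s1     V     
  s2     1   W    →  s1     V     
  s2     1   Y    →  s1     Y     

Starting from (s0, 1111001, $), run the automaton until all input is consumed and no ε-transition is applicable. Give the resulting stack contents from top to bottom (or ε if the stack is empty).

(s0, 1111001, $)
  read 1, top $: go to s2, push Y$ → (s2, 111001, Y$)
  read 1, top Y: go to s1, push Y → (s1, 11001, Y$)
  read 1, top Y: go to s1, push YY → (s1, 1001, YY$)
  read 1, top Y: go to s1, push YY → (s1, 001, YYY$)
  read 0, top Y: go to s1, push ε → (s1, 01, YY$)
  read 0, top Y: go to s1, push ε → (s1, 1, Y$)
  read 1, top Y: go to s1, push YY → (s1, ε, YY$)
All input consumed in state s1 with stack YY$.

YY$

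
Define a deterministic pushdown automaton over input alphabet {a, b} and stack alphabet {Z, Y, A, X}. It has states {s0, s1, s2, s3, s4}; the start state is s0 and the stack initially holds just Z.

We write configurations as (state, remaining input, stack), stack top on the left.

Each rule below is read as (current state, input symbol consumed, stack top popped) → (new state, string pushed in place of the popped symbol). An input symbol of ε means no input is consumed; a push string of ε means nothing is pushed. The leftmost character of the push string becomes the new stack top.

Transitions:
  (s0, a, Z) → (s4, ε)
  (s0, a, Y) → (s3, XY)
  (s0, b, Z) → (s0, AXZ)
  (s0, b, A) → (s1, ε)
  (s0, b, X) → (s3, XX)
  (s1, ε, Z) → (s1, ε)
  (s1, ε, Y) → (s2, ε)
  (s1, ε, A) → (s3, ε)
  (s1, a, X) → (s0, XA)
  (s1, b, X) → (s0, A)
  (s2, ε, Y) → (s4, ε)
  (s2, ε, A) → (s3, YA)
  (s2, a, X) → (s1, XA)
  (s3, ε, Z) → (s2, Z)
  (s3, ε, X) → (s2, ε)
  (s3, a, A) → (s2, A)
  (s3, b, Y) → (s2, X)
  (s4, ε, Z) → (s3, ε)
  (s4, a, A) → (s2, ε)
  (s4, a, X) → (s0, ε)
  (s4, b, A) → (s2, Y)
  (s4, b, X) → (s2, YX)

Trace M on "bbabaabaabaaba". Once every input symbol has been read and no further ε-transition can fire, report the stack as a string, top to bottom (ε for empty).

(s0, bbabaabaabaaba, Z)
  read b, top Z: go to s0, push AXZ → (s0, babaabaabaaba, AXZ)
  read b, top A: go to s1, push ε → (s1, abaabaabaaba, XZ)
  read a, top X: go to s0, push XA → (s0, baabaabaaba, XAZ)
  read b, top X: go to s3, push XX → (s3, aabaabaaba, XXAZ)
  ε-move, top X: go to s2, push ε → (s2, aabaabaaba, XAZ)
  read a, top X: go to s1, push XA → (s1, abaabaaba, XAAZ)
  read a, top X: go to s0, push XA → (s0, baabaaba, XAAAZ)
  read b, top X: go to s3, push XX → (s3, aabaaba, XXAAAZ)
  ε-move, top X: go to s2, push ε → (s2, aabaaba, XAAAZ)
  read a, top X: go to s1, push XA → (s1, abaaba, XAAAAZ)
  read a, top X: go to s0, push XA → (s0, baaba, XAAAAAZ)
  read b, top X: go to s3, push XX → (s3, aaba, XXAAAAAZ)
  ε-move, top X: go to s2, push ε → (s2, aaba, XAAAAAZ)
  read a, top X: go to s1, push XA → (s1, aba, XAAAAAAZ)
  read a, top X: go to s0, push XA → (s0, ba, XAAAAAAAZ)
  read b, top X: go to s3, push XX → (s3, a, XXAAAAAAAZ)
  ε-move, top X: go to s2, push ε → (s2, a, XAAAAAAAZ)
  read a, top X: go to s1, push XA → (s1, ε, XAAAAAAAAZ)
All input consumed in state s1 with stack XAAAAAAAAZ.

XAAAAAAAAZ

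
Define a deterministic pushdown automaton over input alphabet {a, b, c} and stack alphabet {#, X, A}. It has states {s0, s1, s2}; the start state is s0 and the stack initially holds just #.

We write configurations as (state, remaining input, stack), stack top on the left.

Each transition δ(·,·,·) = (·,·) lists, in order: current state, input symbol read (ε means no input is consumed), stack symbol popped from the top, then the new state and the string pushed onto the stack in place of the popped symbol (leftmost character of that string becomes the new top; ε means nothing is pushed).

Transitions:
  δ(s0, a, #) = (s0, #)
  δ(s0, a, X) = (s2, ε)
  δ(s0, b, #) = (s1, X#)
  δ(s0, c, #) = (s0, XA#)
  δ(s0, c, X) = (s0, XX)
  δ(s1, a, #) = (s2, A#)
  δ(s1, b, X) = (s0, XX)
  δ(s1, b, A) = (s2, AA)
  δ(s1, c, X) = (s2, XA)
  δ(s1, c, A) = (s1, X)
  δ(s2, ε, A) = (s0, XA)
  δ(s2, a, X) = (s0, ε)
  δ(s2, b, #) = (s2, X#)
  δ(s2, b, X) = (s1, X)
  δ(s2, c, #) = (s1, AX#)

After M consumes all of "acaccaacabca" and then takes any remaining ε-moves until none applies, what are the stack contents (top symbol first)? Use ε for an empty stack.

AA#

(s0, acaccaacabca, #) ⊢ (s0, caccaacabca, #) ⊢ (s0, accaacabca, XA#) ⊢ (s2, ccaacabca, A#) ⊢ (s0, ccaacabca, XA#) ⊢ (s0, caacabca, XXA#) ⊢ (s0, aacabca, XXXA#) ⊢ (s2, acabca, XXA#) ⊢ (s0, cabca, XA#) ⊢ (s0, abca, XXA#) ⊢ (s2, bca, XA#) ⊢ (s1, ca, XA#) ⊢ (s2, a, XAA#) ⊢ (s0, ε, AA#)
All input consumed in state s0 with stack AA#.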